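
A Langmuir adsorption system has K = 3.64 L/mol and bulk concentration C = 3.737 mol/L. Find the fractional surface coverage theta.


Langmuir isotherm: theta = K*C / (1 + K*C)
K*C = 3.64 * 3.737 = 13.60268
theta = 13.60268 / (1 + 13.60268) = 13.60268 / 14.60268
theta = 0.9315

0.9315


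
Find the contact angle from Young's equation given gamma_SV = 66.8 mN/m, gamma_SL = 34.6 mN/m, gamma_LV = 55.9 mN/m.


cos(theta) = (gamma_SV - gamma_SL) / gamma_LV
cos(theta) = (66.8 - 34.6) / 55.9
cos(theta) = 0.576029
theta = arccos(0.576029) = 54.83 degrees

54.83


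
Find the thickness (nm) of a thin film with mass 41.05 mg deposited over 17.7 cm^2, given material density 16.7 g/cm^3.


Convert: m = 41.05 mg = 4.1050e-05 kg, A = 17.7 cm^2 = 1.7700e-03 m^2, rho = 16.7 g/cm^3 = 16700 kg/m^3
t = m / (A * rho)
t = 4.1050e-05 / (1.7700e-03 * 16700)
t = 1.3887e-06 m = 1388.7 nm

1388.7


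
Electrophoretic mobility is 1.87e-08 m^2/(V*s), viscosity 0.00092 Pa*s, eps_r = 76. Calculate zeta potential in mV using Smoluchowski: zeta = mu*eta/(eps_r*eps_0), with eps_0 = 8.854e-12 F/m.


Smoluchowski equation: zeta = mu * eta / (eps_r * eps_0)
zeta = 1.87e-08 * 0.00092 / (76 * 8.854e-12)
zeta = 0.025567 V = 25.57 mV

25.57


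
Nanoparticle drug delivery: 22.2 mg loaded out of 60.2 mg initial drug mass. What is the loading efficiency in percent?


Drug loading efficiency = (drug loaded / drug initial) * 100
DLE = 22.2 / 60.2 * 100
DLE = 0.3688 * 100
DLE = 36.88%

36.88


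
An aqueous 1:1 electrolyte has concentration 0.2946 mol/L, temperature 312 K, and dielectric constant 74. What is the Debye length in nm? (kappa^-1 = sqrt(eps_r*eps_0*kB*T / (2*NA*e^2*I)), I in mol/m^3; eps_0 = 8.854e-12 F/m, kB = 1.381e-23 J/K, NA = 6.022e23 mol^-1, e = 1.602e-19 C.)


Ionic strength I = 0.2946 * 1^2 * 1000 = 294.6 mol/m^3
kappa^-1 = sqrt(74 * 8.854e-12 * 1.381e-23 * 312 / (2 * 6.022e23 * (1.602e-19)^2 * 294.6))
kappa^-1 = 0.557 nm

0.557


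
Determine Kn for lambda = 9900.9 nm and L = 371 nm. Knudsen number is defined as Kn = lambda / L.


Knudsen number Kn = lambda / L
Kn = 9900.9 / 371
Kn = 26.6871

26.6871


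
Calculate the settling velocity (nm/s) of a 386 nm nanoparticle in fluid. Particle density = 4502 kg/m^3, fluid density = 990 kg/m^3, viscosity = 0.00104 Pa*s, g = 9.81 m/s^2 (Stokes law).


Radius R = 386/2 nm = 1.93e-07 m
Density difference = 4502 - 990 = 3512 kg/m^3
v = 2 * R^2 * (rho_p - rho_f) * g / (9 * eta)
v = 2 * (1.93e-07)^2 * 3512 * 9.81 / (9 * 0.00104)
v = 2.74216e-07 m/s = 274.2157 nm/s

274.2157


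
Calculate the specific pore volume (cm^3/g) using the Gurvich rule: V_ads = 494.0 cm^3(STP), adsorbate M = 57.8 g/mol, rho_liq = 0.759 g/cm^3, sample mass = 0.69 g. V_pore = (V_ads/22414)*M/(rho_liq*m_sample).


Moles adsorbed n = V_ads / 22414 = 494.0 / 22414 = 2.203980e-02 mol
Liquid volume V_liq = n * M / rho_liq = 2.203980e-02 * 57.8 / 0.759 = 1.67839 cm^3
Specific pore volume V_pore = V_liq / m_sample = 1.67839 / 0.69
V_pore = 2.4325 cm^3/g

2.4325


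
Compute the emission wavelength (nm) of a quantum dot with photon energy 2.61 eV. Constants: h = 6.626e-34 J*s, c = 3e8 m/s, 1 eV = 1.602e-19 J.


Convert energy: E = 2.61 eV = 2.61 * 1.602e-19 = 4.18122e-19 J
lambda = h*c / E = 6.626e-34 * 3e8 / 4.18122e-19
lambda = 4.75411e-07 m = 475.4 nm

475.4


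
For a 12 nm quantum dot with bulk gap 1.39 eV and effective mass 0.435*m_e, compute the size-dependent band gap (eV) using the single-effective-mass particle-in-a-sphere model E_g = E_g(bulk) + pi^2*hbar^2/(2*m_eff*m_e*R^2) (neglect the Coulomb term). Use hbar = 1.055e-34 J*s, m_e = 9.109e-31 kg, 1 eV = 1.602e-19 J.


Radius R = 12/2 nm = 6e-09 m
Confinement energy dE = pi^2 * hbar^2 / (2 * m_eff * m_e * R^2)
dE = pi^2 * (1.055e-34)^2 / (2 * 0.435 * 9.109e-31 * (6e-09)^2) J, divided by 1.602e-19 J/eV
dE = 0.024 eV
Total band gap = E_g(bulk) + dE = 1.39 + 0.024 = 1.414 eV

1.414


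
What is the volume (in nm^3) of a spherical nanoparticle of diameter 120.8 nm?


Radius r = 120.8/2 = 60.4 nm
Volume V = (4/3) * pi * r^3
V = (4/3) * pi * (60.4)^3
V = 922995.16 nm^3

922995.16


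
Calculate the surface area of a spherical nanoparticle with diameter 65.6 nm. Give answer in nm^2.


Radius r = 65.6/2 = 32.8 nm
Surface area SA = 4 * pi * r^2
SA = 4 * pi * (32.8)^2
SA = 13519.4 nm^2

13519.4


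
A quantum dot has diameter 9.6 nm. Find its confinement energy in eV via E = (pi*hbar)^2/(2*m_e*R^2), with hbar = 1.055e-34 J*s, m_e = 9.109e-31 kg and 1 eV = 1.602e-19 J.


Radius R = 9.6/2 = 4.8 nm = 4.8e-09 m
E = (pi * 1.055e-34)^2 / (2 * 9.109e-31 * (4.8e-09)^2)
E(J) = 2.61711e-21
E = E(J) / 1.602e-19 = 0.0163 eV

0.0163


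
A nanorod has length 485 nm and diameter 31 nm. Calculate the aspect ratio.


Aspect ratio AR = length / diameter
AR = 485 / 31
AR = 15.65

15.65


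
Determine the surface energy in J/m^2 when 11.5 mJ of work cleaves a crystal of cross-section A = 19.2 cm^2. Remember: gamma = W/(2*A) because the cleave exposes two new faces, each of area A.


Convert: A = 19.2 cm^2 = 0.00192 m^2, W = 11.5 mJ = 0.0115 J
Cleaving exposes two faces of area A, so total new surface = 2*A and gamma = W / (2*A)
gamma = 0.0115 / (2 * 0.00192)
gamma = 2.995 J/m^2

2.995


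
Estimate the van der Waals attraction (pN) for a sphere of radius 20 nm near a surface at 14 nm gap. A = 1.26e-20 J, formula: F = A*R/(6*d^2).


Convert to SI: R = 20 nm = 2e-08 m, d = 14 nm = 1.4e-08 m
F = A * R / (6 * d^2)
F = 1.26e-20 * 2e-08 / (6 * (1.4e-08)^2)
F = 2.14286e-13 N = 0.214 pN

0.214


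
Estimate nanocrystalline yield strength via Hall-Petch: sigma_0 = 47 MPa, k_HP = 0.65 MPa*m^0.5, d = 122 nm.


d = 122 nm = 1.22e-07 m
sqrt(d) = 0.000349285
Hall-Petch contribution = k / sqrt(d) = 0.65 / 0.000349285 = 1860.9 MPa
sigma = sigma_0 + k/sqrt(d) = 47 + 1860.9 = 1907.9 MPa

1907.9


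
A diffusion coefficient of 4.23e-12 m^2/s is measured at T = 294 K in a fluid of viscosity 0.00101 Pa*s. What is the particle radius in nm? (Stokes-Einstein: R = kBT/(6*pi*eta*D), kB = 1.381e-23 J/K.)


Stokes-Einstein: R = kB*T / (6*pi*eta*D)
R = 1.381e-23 * 294 / (6 * pi * 0.00101 * 4.23e-12)
R = 5.04171e-08 m = 50.42 nm

50.42


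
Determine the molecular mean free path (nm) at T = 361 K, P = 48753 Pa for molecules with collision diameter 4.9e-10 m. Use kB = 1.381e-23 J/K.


Mean free path: lambda = kB*T / (sqrt(2) * pi * d^2 * P)
lambda = 1.381e-23 * 361 / (sqrt(2) * pi * (4.9e-10)^2 * 48753)
lambda = 9.58611e-08 m
lambda = 95.86 nm

95.86


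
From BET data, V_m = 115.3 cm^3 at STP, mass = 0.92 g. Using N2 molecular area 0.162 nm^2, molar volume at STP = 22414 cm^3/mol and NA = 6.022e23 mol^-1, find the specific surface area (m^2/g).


Number of moles in monolayer = V_m / 22414 = 115.3 / 22414 = 0.00514411
Number of molecules = moles * NA = 0.00514411 * 6.022e23
SA = molecules * sigma / mass
SA = (115.3 / 22414) * 6.022e23 * 0.162e-18 / 0.92
SA = 545.5 m^2/g

545.5


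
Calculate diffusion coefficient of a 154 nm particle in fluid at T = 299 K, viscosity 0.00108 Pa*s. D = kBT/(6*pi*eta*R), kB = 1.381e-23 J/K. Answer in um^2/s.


Radius R = 154/2 = 77 nm = 7.7e-08 m
D = kB*T / (6*pi*eta*R)
D = 1.381e-23 * 299 / (6 * pi * 0.00108 * 7.7e-08)
D = 2.6342e-12 m^2/s = 2.634 um^2/s

2.634


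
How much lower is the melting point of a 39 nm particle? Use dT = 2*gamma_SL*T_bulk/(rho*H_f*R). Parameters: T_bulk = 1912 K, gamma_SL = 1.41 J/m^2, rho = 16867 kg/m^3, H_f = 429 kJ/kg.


Radius R = 39/2 = 19.5 nm = 1.95e-08 m
Convert H_f = 429 kJ/kg = 429000 J/kg
dT = 2 * gamma_SL * T_bulk / (rho * H_f * R)
dT = 2 * 1.41 * 1912 / (16867 * 429000 * 1.95e-08)
dT = 38.2 K

38.2


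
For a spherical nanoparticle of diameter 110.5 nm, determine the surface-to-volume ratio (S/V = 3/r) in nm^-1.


Radius r = 110.5/2 = 55.25 nm
S/V = 3 / r = 3 / 55.25
S/V = 0.0543 nm^-1

0.0543


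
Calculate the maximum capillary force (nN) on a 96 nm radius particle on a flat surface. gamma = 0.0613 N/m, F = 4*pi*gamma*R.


Convert radius: R = 96 nm = 9.6e-08 m
F = 4 * pi * gamma * R
F = 4 * pi * 0.0613 * 9.6e-08
F = 7.39506e-08 N = 73.9506 nN

73.9506


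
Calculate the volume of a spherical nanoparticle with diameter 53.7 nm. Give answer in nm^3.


Radius r = 53.7/2 = 26.85 nm
Volume V = (4/3) * pi * r^3
V = (4/3) * pi * (26.85)^3
V = 81081.44 nm^3

81081.44


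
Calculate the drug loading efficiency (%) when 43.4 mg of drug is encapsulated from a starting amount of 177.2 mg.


Drug loading efficiency = (drug loaded / drug initial) * 100
DLE = 43.4 / 177.2 * 100
DLE = 0.2449 * 100
DLE = 24.49%

24.49


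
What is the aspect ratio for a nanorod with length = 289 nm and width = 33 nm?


Aspect ratio AR = length / diameter
AR = 289 / 33
AR = 8.76

8.76


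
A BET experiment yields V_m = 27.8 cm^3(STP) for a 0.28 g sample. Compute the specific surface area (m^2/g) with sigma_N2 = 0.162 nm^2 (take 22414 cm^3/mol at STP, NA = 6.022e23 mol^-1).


Number of moles in monolayer = V_m / 22414 = 27.8 / 22414 = 0.0012403
Number of molecules = moles * NA = 0.0012403 * 6.022e23
SA = molecules * sigma / mass
SA = (27.8 / 22414) * 6.022e23 * 0.162e-18 / 0.28
SA = 432.1 m^2/g

432.1


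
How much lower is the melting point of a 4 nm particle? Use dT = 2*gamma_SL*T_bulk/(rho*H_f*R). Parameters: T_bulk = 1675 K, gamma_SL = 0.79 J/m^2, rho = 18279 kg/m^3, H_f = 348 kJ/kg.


Radius R = 4/2 = 2 nm = 2e-09 m
Convert H_f = 348 kJ/kg = 348000 J/kg
dT = 2 * gamma_SL * T_bulk / (rho * H_f * R)
dT = 2 * 0.79 * 1675 / (18279 * 348000 * 2e-09)
dT = 208.0 K

208.0


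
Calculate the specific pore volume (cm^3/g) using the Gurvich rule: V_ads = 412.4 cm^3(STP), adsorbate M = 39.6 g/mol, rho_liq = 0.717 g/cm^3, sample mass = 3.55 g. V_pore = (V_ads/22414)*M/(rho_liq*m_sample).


Moles adsorbed n = V_ads / 22414 = 412.4 / 22414 = 1.839921e-02 mol
Liquid volume V_liq = n * M / rho_liq = 1.839921e-02 * 39.6 / 0.717 = 1.01619 cm^3
Specific pore volume V_pore = V_liq / m_sample = 1.01619 / 3.55
V_pore = 0.2863 cm^3/g

0.2863


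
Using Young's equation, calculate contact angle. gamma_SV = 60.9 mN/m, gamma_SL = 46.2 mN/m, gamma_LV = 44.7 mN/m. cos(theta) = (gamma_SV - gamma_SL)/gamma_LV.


cos(theta) = (gamma_SV - gamma_SL) / gamma_LV
cos(theta) = (60.9 - 46.2) / 44.7
cos(theta) = 0.328859
theta = arccos(0.328859) = 70.8 degrees

70.8


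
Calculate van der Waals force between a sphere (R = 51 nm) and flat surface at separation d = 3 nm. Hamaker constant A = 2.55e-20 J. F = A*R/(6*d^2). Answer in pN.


Convert to SI: R = 51 nm = 5.1e-08 m, d = 3 nm = 3e-09 m
F = A * R / (6 * d^2)
F = 2.55e-20 * 5.1e-08 / (6 * (3e-09)^2)
F = 2.40833e-11 N = 24.083 pN

24.083


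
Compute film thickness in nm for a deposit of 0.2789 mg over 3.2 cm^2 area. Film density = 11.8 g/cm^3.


Convert: m = 0.2789 mg = 2.7890e-07 kg, A = 3.2 cm^2 = 3.2000e-04 m^2, rho = 11.8 g/cm^3 = 11800 kg/m^3
t = m / (A * rho)
t = 2.7890e-07 / (3.2000e-04 * 11800)
t = 7.3861e-08 m = 73.9 nm

73.9


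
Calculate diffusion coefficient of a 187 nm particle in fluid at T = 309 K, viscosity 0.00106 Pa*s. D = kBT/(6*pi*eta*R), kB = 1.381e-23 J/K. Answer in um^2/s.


Radius R = 187/2 = 93.5 nm = 9.35e-08 m
D = kB*T / (6*pi*eta*R)
D = 1.381e-23 * 309 / (6 * pi * 0.00106 * 9.35e-08)
D = 2.2842e-12 m^2/s = 2.284 um^2/s

2.284


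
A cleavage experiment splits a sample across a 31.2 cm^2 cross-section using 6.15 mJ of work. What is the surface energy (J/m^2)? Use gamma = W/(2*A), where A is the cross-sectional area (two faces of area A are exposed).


Convert: A = 31.2 cm^2 = 0.00312 m^2, W = 6.15 mJ = 0.00615 J
Cleaving exposes two faces of area A, so total new surface = 2*A and gamma = W / (2*A)
gamma = 0.00615 / (2 * 0.00312)
gamma = 0.986 J/m^2

0.986


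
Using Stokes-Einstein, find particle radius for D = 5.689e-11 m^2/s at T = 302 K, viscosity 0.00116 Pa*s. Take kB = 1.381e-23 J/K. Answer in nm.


Stokes-Einstein: R = kB*T / (6*pi*eta*D)
R = 1.381e-23 * 302 / (6 * pi * 0.00116 * 5.689e-11)
R = 3.35278e-09 m = 3.35 nm

3.35


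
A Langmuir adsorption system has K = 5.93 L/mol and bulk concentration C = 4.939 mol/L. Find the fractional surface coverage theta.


Langmuir isotherm: theta = K*C / (1 + K*C)
K*C = 5.93 * 4.939 = 29.28827
theta = 29.28827 / (1 + 29.28827) = 29.28827 / 30.28827
theta = 0.967

0.967


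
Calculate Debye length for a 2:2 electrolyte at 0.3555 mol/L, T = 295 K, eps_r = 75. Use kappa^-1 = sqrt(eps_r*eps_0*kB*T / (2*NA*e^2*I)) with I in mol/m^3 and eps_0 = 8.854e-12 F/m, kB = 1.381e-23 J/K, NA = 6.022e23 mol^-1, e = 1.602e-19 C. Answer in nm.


Ionic strength I = 0.3555 * 2^2 * 1000 = 1422 mol/m^3
kappa^-1 = sqrt(75 * 8.854e-12 * 1.381e-23 * 295 / (2 * 6.022e23 * (1.602e-19)^2 * 1422))
kappa^-1 = 0.248 nm

0.248


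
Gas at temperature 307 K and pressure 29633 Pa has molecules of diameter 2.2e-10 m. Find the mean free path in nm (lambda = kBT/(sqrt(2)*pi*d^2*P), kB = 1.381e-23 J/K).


Mean free path: lambda = kB*T / (sqrt(2) * pi * d^2 * P)
lambda = 1.381e-23 * 307 / (sqrt(2) * pi * (2.2e-10)^2 * 29633)
lambda = 6.65344e-07 m
lambda = 665.34 nm

665.34


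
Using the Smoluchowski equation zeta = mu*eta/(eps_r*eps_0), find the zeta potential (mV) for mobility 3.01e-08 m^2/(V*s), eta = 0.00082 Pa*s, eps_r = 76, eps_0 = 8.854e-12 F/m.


Smoluchowski equation: zeta = mu * eta / (eps_r * eps_0)
zeta = 3.01e-08 * 0.00082 / (76 * 8.854e-12)
zeta = 0.03668 V = 36.68 mV

36.68


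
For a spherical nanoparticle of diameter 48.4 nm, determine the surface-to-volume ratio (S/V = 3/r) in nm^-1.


Radius r = 48.4/2 = 24.2 nm
S/V = 3 / r = 3 / 24.2
S/V = 0.124 nm^-1

0.124


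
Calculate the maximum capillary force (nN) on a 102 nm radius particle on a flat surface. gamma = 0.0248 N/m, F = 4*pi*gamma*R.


Convert radius: R = 102 nm = 1.02e-07 m
F = 4 * pi * gamma * R
F = 4 * pi * 0.0248 * 1.02e-07
F = 3.17879e-08 N = 31.7879 nN

31.7879


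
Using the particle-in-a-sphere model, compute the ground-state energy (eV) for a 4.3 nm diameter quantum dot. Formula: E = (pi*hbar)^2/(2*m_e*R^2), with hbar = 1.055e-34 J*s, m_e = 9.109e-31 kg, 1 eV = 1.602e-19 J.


Radius R = 4.3/2 = 2.15 nm = 2.15e-09 m
E = (pi * 1.055e-34)^2 / (2 * 9.109e-31 * (2.15e-09)^2)
E(J) = 1.30445e-20
E = E(J) / 1.602e-19 = 0.0814 eV

0.0814


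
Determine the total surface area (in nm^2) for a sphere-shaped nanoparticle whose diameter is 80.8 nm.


Radius r = 80.8/2 = 40.4 nm
Surface area SA = 4 * pi * r^2
SA = 4 * pi * (40.4)^2
SA = 20510.33 nm^2

20510.33


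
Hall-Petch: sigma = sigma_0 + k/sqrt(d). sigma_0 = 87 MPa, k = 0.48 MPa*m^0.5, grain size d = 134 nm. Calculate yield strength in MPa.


d = 134 nm = 1.34e-07 m
sqrt(d) = 0.0003660601
Hall-Petch contribution = k / sqrt(d) = 0.48 / 0.0003660601 = 1311.3 MPa
sigma = sigma_0 + k/sqrt(d) = 87 + 1311.3 = 1398.3 MPa

1398.3


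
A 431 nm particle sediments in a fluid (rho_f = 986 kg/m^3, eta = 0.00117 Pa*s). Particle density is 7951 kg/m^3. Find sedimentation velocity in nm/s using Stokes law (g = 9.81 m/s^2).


Radius R = 431/2 nm = 2.155e-07 m
Density difference = 7951 - 986 = 6965 kg/m^3
v = 2 * R^2 * (rho_p - rho_f) * g / (9 * eta)
v = 2 * (2.155e-07)^2 * 6965 * 9.81 / (9 * 0.00117)
v = 6.02679e-07 m/s = 602.6793 nm/s

602.6793


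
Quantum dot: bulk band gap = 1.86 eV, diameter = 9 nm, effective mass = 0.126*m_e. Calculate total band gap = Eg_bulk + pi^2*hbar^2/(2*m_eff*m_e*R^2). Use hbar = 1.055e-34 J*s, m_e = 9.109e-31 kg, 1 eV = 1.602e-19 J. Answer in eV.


Radius R = 9/2 nm = 4.5e-09 m
Confinement energy dE = pi^2 * hbar^2 / (2 * m_eff * m_e * R^2)
dE = pi^2 * (1.055e-34)^2 / (2 * 0.126 * 9.109e-31 * (4.5e-09)^2) J, divided by 1.602e-19 J/eV
dE = 0.1475 eV
Total band gap = E_g(bulk) + dE = 1.86 + 0.1475 = 2.0075 eV

2.0075


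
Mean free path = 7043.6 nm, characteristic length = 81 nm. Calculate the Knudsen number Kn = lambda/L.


Knudsen number Kn = lambda / L
Kn = 7043.6 / 81
Kn = 86.958

86.958


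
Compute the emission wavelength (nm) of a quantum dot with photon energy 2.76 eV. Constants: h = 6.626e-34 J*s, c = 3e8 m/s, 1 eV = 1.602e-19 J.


Convert energy: E = 2.76 eV = 2.76 * 1.602e-19 = 4.42152e-19 J
lambda = h*c / E = 6.626e-34 * 3e8 / 4.42152e-19
lambda = 4.49574e-07 m = 449.6 nm

449.6


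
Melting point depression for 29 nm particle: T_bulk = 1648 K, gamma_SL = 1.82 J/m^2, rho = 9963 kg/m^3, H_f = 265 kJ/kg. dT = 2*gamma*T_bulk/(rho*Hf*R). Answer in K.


Radius R = 29/2 = 14.5 nm = 1.45e-08 m
Convert H_f = 265 kJ/kg = 265000 J/kg
dT = 2 * gamma_SL * T_bulk / (rho * H_f * R)
dT = 2 * 1.82 * 1648 / (9963 * 265000 * 1.45e-08)
dT = 156.7 K

156.7


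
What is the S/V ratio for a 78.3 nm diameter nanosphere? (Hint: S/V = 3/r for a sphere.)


Radius r = 78.3/2 = 39.15 nm
S/V = 3 / r = 3 / 39.15
S/V = 0.0766 nm^-1

0.0766


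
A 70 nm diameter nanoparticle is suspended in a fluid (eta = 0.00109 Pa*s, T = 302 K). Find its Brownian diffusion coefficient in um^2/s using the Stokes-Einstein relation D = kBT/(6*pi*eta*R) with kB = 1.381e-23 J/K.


Radius R = 70/2 = 35 nm = 3.5e-08 m
D = kB*T / (6*pi*eta*R)
D = 1.381e-23 * 302 / (6 * pi * 0.00109 * 3.5e-08)
D = 5.79969e-12 m^2/s = 5.8 um^2/s

5.8


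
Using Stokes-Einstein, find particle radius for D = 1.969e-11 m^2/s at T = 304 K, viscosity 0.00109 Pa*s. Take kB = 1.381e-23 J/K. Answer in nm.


Stokes-Einstein: R = kB*T / (6*pi*eta*D)
R = 1.381e-23 * 304 / (6 * pi * 0.00109 * 1.969e-11)
R = 1.03775e-08 m = 10.38 nm

10.38


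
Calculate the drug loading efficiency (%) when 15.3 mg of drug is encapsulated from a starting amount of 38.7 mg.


Drug loading efficiency = (drug loaded / drug initial) * 100
DLE = 15.3 / 38.7 * 100
DLE = 0.3953 * 100
DLE = 39.53%

39.53


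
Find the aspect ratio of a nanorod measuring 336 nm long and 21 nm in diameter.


Aspect ratio AR = length / diameter
AR = 336 / 21
AR = 16.0

16.0


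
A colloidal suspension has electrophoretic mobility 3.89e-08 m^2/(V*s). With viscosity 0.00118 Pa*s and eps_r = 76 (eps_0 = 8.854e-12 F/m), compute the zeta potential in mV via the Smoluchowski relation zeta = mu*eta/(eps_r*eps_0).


Smoluchowski equation: zeta = mu * eta / (eps_r * eps_0)
zeta = 3.89e-08 * 0.00118 / (76 * 8.854e-12)
zeta = 0.068215 V = 68.21 mV

68.21


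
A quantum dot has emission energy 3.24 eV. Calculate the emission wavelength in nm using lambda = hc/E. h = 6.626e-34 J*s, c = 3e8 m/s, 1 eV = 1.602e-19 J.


Convert energy: E = 3.24 eV = 3.24 * 1.602e-19 = 5.19048e-19 J
lambda = h*c / E = 6.626e-34 * 3e8 / 5.19048e-19
lambda = 3.8297e-07 m = 383.0 nm

383.0


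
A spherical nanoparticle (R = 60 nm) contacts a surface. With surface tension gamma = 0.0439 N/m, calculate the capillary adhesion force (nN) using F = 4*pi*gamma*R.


Convert radius: R = 60 nm = 6e-08 m
F = 4 * pi * gamma * R
F = 4 * pi * 0.0439 * 6e-08
F = 3.30998e-08 N = 33.0998 nN

33.0998


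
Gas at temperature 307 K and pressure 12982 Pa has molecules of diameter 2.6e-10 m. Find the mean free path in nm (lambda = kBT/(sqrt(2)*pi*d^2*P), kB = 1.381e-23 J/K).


Mean free path: lambda = kB*T / (sqrt(2) * pi * d^2 * P)
lambda = 1.381e-23 * 307 / (sqrt(2) * pi * (2.6e-10)^2 * 12982)
lambda = 1.08737e-06 m
lambda = 1087.37 nm

1087.37


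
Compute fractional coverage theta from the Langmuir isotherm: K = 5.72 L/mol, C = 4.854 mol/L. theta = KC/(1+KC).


Langmuir isotherm: theta = K*C / (1 + K*C)
K*C = 5.72 * 4.854 = 27.76488
theta = 27.76488 / (1 + 27.76488) = 27.76488 / 28.76488
theta = 0.9652

0.9652


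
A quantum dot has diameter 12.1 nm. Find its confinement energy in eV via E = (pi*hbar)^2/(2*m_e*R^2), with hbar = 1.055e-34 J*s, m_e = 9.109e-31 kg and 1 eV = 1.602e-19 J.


Radius R = 12.1/2 = 6.05 nm = 6.05e-09 m
E = (pi * 1.055e-34)^2 / (2 * 9.109e-31 * (6.05e-09)^2)
E(J) = 1.64738e-21
E = E(J) / 1.602e-19 = 0.0103 eV

0.0103


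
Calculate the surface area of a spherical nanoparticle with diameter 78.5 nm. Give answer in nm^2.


Radius r = 78.5/2 = 39.25 nm
Surface area SA = 4 * pi * r^2
SA = 4 * pi * (39.25)^2
SA = 19359.28 nm^2

19359.28


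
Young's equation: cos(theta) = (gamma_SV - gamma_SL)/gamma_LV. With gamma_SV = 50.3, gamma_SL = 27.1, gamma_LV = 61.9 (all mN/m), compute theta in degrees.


cos(theta) = (gamma_SV - gamma_SL) / gamma_LV
cos(theta) = (50.3 - 27.1) / 61.9
cos(theta) = 0.374798
theta = arccos(0.374798) = 67.99 degrees

67.99


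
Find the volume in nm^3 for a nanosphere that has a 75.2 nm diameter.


Radius r = 75.2/2 = 37.6 nm
Volume V = (4/3) * pi * r^3
V = (4/3) * pi * (37.6)^3
V = 222665.1 nm^3

222665.1


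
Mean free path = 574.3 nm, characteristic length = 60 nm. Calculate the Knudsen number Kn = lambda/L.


Knudsen number Kn = lambda / L
Kn = 574.3 / 60
Kn = 9.5717

9.5717


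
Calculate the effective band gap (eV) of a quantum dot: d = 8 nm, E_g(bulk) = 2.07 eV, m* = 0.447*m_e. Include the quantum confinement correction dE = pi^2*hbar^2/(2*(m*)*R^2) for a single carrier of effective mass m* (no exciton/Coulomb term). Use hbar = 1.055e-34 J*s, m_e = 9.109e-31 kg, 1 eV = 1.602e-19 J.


Radius R = 8/2 nm = 4e-09 m
Confinement energy dE = pi^2 * hbar^2 / (2 * m_eff * m_e * R^2)
dE = pi^2 * (1.055e-34)^2 / (2 * 0.447 * 9.109e-31 * (4e-09)^2) J, divided by 1.602e-19 J/eV
dE = 0.0526 eV
Total band gap = E_g(bulk) + dE = 2.07 + 0.0526 = 2.1226 eV

2.1226


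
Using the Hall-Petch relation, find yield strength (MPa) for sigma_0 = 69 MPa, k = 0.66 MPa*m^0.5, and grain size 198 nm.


d = 198 nm = 1.98e-07 m
sqrt(d) = 0.0004449719
Hall-Petch contribution = k / sqrt(d) = 0.66 / 0.0004449719 = 1483.2 MPa
sigma = sigma_0 + k/sqrt(d) = 69 + 1483.2 = 1552.2 MPa

1552.2


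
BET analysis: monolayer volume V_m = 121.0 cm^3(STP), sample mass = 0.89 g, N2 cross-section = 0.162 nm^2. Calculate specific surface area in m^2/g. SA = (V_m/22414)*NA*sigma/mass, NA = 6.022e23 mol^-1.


Number of moles in monolayer = V_m / 22414 = 121.0 / 22414 = 0.00539841
Number of molecules = moles * NA = 0.00539841 * 6.022e23
SA = molecules * sigma / mass
SA = (121.0 / 22414) * 6.022e23 * 0.162e-18 / 0.89
SA = 591.7 m^2/g

591.7


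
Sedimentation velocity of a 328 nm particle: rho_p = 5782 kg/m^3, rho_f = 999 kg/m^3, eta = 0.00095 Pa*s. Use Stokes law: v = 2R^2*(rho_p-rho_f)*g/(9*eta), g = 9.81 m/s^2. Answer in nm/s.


Radius R = 328/2 nm = 1.64e-07 m
Density difference = 5782 - 999 = 4783 kg/m^3
v = 2 * R^2 * (rho_p - rho_f) * g / (9 * eta)
v = 2 * (1.64e-07)^2 * 4783 * 9.81 / (9 * 0.00095)
v = 2.95203e-07 m/s = 295.2031 nm/s

295.2031


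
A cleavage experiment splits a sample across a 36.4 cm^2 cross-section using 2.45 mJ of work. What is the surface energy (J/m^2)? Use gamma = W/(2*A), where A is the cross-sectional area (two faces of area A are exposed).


Convert: A = 36.4 cm^2 = 0.00364 m^2, W = 2.45 mJ = 0.00245 J
Cleaving exposes two faces of area A, so total new surface = 2*A and gamma = W / (2*A)
gamma = 0.00245 / (2 * 0.00364)
gamma = 0.337 J/m^2

0.337


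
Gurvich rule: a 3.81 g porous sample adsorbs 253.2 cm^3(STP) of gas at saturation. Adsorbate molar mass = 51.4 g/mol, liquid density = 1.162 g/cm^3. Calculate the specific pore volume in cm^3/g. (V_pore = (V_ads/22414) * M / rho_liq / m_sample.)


Moles adsorbed n = V_ads / 22414 = 253.2 / 22414 = 1.129651e-02 mol
Liquid volume V_liq = n * M / rho_liq = 1.129651e-02 * 51.4 / 1.162 = 0.49969 cm^3
Specific pore volume V_pore = V_liq / m_sample = 0.49969 / 3.81
V_pore = 0.1312 cm^3/g

0.1312


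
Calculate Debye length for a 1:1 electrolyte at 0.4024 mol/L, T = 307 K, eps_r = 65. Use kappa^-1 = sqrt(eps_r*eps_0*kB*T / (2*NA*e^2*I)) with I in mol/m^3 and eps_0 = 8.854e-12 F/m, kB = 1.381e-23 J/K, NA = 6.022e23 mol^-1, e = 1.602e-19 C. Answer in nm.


Ionic strength I = 0.4024 * 1^2 * 1000 = 402.4 mol/m^3
kappa^-1 = sqrt(65 * 8.854e-12 * 1.381e-23 * 307 / (2 * 6.022e23 * (1.602e-19)^2 * 402.4))
kappa^-1 = 0.443 nm

0.443


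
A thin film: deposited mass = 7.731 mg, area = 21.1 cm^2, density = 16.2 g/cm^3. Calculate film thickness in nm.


Convert: m = 7.731 mg = 7.7310e-06 kg, A = 21.1 cm^2 = 2.1100e-03 m^2, rho = 16.2 g/cm^3 = 16200 kg/m^3
t = m / (A * rho)
t = 7.7310e-06 / (2.1100e-03 * 16200)
t = 2.2617e-07 m = 226.2 nm

226.2


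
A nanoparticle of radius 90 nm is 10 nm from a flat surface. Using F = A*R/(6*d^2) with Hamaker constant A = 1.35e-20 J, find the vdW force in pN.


Convert to SI: R = 90 nm = 9e-08 m, d = 10 nm = 1e-08 m
F = A * R / (6 * d^2)
F = 1.35e-20 * 9e-08 / (6 * (1e-08)^2)
F = 2.025e-12 N = 2.025 pN

2.025


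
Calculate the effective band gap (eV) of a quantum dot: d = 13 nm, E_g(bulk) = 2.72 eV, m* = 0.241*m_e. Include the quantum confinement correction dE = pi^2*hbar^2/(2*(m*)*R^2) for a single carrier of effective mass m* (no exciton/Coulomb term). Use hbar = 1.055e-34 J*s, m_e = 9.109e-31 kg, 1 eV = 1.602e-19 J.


Radius R = 13/2 nm = 6.5e-09 m
Confinement energy dE = pi^2 * hbar^2 / (2 * m_eff * m_e * R^2)
dE = pi^2 * (1.055e-34)^2 / (2 * 0.241 * 9.109e-31 * (6.5e-09)^2) J, divided by 1.602e-19 J/eV
dE = 0.037 eV
Total band gap = E_g(bulk) + dE = 2.72 + 0.037 = 2.757 eV

2.757


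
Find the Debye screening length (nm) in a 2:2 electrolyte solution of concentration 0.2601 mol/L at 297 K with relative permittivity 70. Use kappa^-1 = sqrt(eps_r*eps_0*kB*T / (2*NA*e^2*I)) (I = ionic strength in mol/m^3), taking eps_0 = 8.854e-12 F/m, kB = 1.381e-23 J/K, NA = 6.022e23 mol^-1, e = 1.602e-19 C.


Ionic strength I = 0.2601 * 2^2 * 1000 = 1040.4 mol/m^3
kappa^-1 = sqrt(70 * 8.854e-12 * 1.381e-23 * 297 / (2 * 6.022e23 * (1.602e-19)^2 * 1040.4))
kappa^-1 = 0.281 nm

0.281


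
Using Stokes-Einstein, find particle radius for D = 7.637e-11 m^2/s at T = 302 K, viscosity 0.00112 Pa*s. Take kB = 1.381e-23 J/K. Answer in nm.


Stokes-Einstein: R = kB*T / (6*pi*eta*D)
R = 1.381e-23 * 302 / (6 * pi * 0.00112 * 7.637e-11)
R = 2.58678e-09 m = 2.59 nm

2.59


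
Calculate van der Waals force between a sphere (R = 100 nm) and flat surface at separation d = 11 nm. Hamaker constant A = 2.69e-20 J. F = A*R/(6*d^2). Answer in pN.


Convert to SI: R = 100 nm = 1e-07 m, d = 11 nm = 1.1e-08 m
F = A * R / (6 * d^2)
F = 2.69e-20 * 1e-07 / (6 * (1.1e-08)^2)
F = 3.70523e-12 N = 3.705 pN

3.705


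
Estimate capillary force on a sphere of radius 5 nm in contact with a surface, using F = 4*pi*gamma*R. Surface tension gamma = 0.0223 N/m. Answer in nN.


Convert radius: R = 5 nm = 5e-09 m
F = 4 * pi * gamma * R
F = 4 * pi * 0.0223 * 5e-09
F = 1.40115e-09 N = 1.4012 nN

1.4012


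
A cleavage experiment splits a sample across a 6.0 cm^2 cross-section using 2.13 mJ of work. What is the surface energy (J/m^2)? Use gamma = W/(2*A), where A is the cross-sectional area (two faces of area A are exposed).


Convert: A = 6.0 cm^2 = 0.0006 m^2, W = 2.13 mJ = 0.00213 J
Cleaving exposes two faces of area A, so total new surface = 2*A and gamma = W / (2*A)
gamma = 0.00213 / (2 * 0.0006)
gamma = 1.775 J/m^2

1.775


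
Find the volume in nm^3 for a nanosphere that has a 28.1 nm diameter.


Radius r = 28.1/2 = 14.05 nm
Volume V = (4/3) * pi * r^3
V = (4/3) * pi * (14.05)^3
V = 11617.63 nm^3

11617.63


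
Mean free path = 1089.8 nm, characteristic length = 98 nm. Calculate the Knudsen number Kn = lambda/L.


Knudsen number Kn = lambda / L
Kn = 1089.8 / 98
Kn = 11.1204

11.1204


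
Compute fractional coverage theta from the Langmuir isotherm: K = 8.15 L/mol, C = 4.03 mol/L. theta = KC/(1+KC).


Langmuir isotherm: theta = K*C / (1 + K*C)
K*C = 8.15 * 4.03 = 32.8445
theta = 32.8445 / (1 + 32.8445) = 32.8445 / 33.8445
theta = 0.9705

0.9705


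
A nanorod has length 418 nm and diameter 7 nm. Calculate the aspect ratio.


Aspect ratio AR = length / diameter
AR = 418 / 7
AR = 59.71

59.71


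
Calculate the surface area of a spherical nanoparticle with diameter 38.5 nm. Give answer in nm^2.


Radius r = 38.5/2 = 19.25 nm
Surface area SA = 4 * pi * r^2
SA = 4 * pi * (19.25)^2
SA = 4656.63 nm^2

4656.63


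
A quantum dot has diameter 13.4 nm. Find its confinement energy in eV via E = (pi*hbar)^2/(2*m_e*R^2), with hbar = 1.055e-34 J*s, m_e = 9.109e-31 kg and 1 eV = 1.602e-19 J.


Radius R = 13.4/2 = 6.7 nm = 6.7e-09 m
E = (pi * 1.055e-34)^2 / (2 * 9.109e-31 * (6.7e-09)^2)
E(J) = 1.34324e-21
E = E(J) / 1.602e-19 = 0.0084 eV

0.0084


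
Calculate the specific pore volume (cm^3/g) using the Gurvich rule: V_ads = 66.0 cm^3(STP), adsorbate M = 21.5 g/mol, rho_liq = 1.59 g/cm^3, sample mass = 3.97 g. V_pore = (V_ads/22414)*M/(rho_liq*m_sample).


Moles adsorbed n = V_ads / 22414 = 66.0 / 22414 = 2.944588e-03 mol
Liquid volume V_liq = n * M / rho_liq = 2.944588e-03 * 21.5 / 1.59 = 0.03982 cm^3
Specific pore volume V_pore = V_liq / m_sample = 0.03982 / 3.97
V_pore = 0.01 cm^3/g

0.01


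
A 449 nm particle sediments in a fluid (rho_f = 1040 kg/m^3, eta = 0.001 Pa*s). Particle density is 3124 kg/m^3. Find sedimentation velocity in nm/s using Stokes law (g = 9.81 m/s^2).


Radius R = 449/2 nm = 2.245e-07 m
Density difference = 3124 - 1040 = 2084 kg/m^3
v = 2 * R^2 * (rho_p - rho_f) * g / (9 * eta)
v = 2 * (2.245e-07)^2 * 2084 * 9.81 / (9 * 0.001)
v = 2.28974e-07 m/s = 228.9744 nm/s

228.9744


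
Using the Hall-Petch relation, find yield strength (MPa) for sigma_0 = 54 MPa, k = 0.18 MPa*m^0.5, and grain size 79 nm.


d = 79 nm = 7.9e-08 m
sqrt(d) = 0.0002810694
Hall-Petch contribution = k / sqrt(d) = 0.18 / 0.0002810694 = 640.4 MPa
sigma = sigma_0 + k/sqrt(d) = 54 + 640.4 = 694.4 MPa

694.4


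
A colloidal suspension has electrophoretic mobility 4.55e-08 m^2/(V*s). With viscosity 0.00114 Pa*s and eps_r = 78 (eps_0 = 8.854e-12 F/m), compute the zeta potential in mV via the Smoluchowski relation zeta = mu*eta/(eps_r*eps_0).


Smoluchowski equation: zeta = mu * eta / (eps_r * eps_0)
zeta = 4.55e-08 * 0.00114 / (78 * 8.854e-12)
zeta = 0.075107 V = 75.11 mV

75.11


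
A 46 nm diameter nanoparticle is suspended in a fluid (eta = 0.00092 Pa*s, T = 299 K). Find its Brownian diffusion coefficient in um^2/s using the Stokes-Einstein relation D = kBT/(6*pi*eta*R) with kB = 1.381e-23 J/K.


Radius R = 46/2 = 23 nm = 2.3e-08 m
D = kB*T / (6*pi*eta*R)
D = 1.381e-23 * 299 / (6 * pi * 0.00092 * 2.3e-08)
D = 1.03526e-11 m^2/s = 10.353 um^2/s

10.353


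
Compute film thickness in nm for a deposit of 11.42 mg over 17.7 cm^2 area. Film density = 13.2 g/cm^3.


Convert: m = 11.42 mg = 1.1420e-05 kg, A = 17.7 cm^2 = 1.7700e-03 m^2, rho = 13.2 g/cm^3 = 13200 kg/m^3
t = m / (A * rho)
t = 1.1420e-05 / (1.7700e-03 * 13200)
t = 4.8879e-07 m = 488.8 nm

488.8


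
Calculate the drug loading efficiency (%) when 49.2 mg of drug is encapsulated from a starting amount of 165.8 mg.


Drug loading efficiency = (drug loaded / drug initial) * 100
DLE = 49.2 / 165.8 * 100
DLE = 0.2967 * 100
DLE = 29.67%

29.67


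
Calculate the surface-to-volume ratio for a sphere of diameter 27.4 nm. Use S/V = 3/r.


Radius r = 27.4/2 = 13.7 nm
S/V = 3 / r = 3 / 13.7
S/V = 0.219 nm^-1

0.219


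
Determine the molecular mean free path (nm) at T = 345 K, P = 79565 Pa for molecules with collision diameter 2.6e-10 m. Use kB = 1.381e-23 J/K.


Mean free path: lambda = kB*T / (sqrt(2) * pi * d^2 * P)
lambda = 1.381e-23 * 345 / (sqrt(2) * pi * (2.6e-10)^2 * 79565)
lambda = 1.99379e-07 m
lambda = 199.38 nm

199.38


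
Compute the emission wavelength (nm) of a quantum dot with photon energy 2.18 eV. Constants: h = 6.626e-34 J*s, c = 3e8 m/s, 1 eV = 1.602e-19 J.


Convert energy: E = 2.18 eV = 2.18 * 1.602e-19 = 3.49236e-19 J
lambda = h*c / E = 6.626e-34 * 3e8 / 3.49236e-19
lambda = 5.69185e-07 m = 569.2 nm

569.2


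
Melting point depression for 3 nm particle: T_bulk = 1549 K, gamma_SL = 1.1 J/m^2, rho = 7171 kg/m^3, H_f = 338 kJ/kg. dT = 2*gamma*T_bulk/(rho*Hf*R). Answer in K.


Radius R = 3/2 = 1.5 nm = 1.5e-09 m
Convert H_f = 338 kJ/kg = 338000 J/kg
dT = 2 * gamma_SL * T_bulk / (rho * H_f * R)
dT = 2 * 1.1 * 1549 / (7171 * 338000 * 1.5e-09)
dT = 937.3 K

937.3


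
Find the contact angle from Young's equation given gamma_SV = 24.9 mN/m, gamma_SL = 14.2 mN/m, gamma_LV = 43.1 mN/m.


cos(theta) = (gamma_SV - gamma_SL) / gamma_LV
cos(theta) = (24.9 - 14.2) / 43.1
cos(theta) = 0.24826
theta = arccos(0.24826) = 75.63 degrees

75.63


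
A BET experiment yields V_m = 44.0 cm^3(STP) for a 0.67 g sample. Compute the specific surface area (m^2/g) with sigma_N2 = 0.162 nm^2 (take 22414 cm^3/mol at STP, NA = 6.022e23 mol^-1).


Number of moles in monolayer = V_m / 22414 = 44.0 / 22414 = 0.00196306
Number of molecules = moles * NA = 0.00196306 * 6.022e23
SA = molecules * sigma / mass
SA = (44.0 / 22414) * 6.022e23 * 0.162e-18 / 0.67
SA = 285.8 m^2/g

285.8


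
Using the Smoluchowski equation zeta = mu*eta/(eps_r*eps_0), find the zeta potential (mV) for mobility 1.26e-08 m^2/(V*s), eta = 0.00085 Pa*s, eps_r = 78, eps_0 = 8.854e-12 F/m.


Smoluchowski equation: zeta = mu * eta / (eps_r * eps_0)
zeta = 1.26e-08 * 0.00085 / (78 * 8.854e-12)
zeta = 0.015508 V = 15.51 mV

15.51


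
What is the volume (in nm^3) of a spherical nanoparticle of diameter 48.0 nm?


Radius r = 48.0/2 = 24 nm
Volume V = (4/3) * pi * r^3
V = (4/3) * pi * (24)^3
V = 57905.84 nm^3

57905.84


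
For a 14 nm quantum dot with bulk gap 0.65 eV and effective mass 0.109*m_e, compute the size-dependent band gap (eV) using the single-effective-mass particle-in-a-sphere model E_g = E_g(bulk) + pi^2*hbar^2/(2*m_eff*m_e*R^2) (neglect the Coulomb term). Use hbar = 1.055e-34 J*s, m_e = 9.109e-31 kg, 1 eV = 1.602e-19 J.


Radius R = 14/2 nm = 7e-09 m
Confinement energy dE = pi^2 * hbar^2 / (2 * m_eff * m_e * R^2)
dE = pi^2 * (1.055e-34)^2 / (2 * 0.109 * 9.109e-31 * (7e-09)^2) J, divided by 1.602e-19 J/eV
dE = 0.0705 eV
Total band gap = E_g(bulk) + dE = 0.65 + 0.0705 = 0.7205 eV

0.7205


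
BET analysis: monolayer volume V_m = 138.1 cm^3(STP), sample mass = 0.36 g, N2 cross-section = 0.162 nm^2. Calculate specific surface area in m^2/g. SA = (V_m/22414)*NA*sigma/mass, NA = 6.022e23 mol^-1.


Number of moles in monolayer = V_m / 22414 = 138.1 / 22414 = 0.00616133
Number of molecules = moles * NA = 0.00616133 * 6.022e23
SA = molecules * sigma / mass
SA = (138.1 / 22414) * 6.022e23 * 0.162e-18 / 0.36
SA = 1669.7 m^2/g

1669.7


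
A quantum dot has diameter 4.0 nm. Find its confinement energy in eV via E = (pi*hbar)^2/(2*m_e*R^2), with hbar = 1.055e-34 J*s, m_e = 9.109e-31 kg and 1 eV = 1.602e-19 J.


Radius R = 4.0/2 = 2 nm = 2e-09 m
E = (pi * 1.055e-34)^2 / (2 * 9.109e-31 * (2e-09)^2)
E(J) = 1.50745e-20
E = E(J) / 1.602e-19 = 0.0941 eV

0.0941


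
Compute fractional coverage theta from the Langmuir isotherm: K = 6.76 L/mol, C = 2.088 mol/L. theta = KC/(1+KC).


Langmuir isotherm: theta = K*C / (1 + K*C)
K*C = 6.76 * 2.088 = 14.11488
theta = 14.11488 / (1 + 14.11488) = 14.11488 / 15.11488
theta = 0.9338

0.9338


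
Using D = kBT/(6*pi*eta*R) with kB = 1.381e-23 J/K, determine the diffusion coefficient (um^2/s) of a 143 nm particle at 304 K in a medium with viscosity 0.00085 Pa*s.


Radius R = 143/2 = 71.5 nm = 7.15e-08 m
D = kB*T / (6*pi*eta*R)
D = 1.381e-23 * 304 / (6 * pi * 0.00085 * 7.15e-08)
D = 3.66472e-12 m^2/s = 3.665 um^2/s

3.665


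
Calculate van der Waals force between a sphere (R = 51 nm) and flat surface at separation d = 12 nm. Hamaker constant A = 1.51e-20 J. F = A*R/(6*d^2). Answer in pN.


Convert to SI: R = 51 nm = 5.1e-08 m, d = 12 nm = 1.2e-08 m
F = A * R / (6 * d^2)
F = 1.51e-20 * 5.1e-08 / (6 * (1.2e-08)^2)
F = 8.91319e-13 N = 0.891 pN

0.891


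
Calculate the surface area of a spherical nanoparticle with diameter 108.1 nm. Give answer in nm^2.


Radius r = 108.1/2 = 54.05 nm
Surface area SA = 4 * pi * r^2
SA = 4 * pi * (54.05)^2
SA = 36711.43 nm^2

36711.43


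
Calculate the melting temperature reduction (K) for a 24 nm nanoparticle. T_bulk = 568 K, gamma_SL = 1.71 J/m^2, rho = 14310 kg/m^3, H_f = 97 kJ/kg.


Radius R = 24/2 = 12 nm = 1.2e-08 m
Convert H_f = 97 kJ/kg = 97000 J/kg
dT = 2 * gamma_SL * T_bulk / (rho * H_f * R)
dT = 2 * 1.71 * 568 / (14310 * 97000 * 1.2e-08)
dT = 116.6 K

116.6


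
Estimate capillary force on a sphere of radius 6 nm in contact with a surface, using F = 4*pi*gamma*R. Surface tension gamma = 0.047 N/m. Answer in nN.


Convert radius: R = 6 nm = 6e-09 m
F = 4 * pi * gamma * R
F = 4 * pi * 0.047 * 6e-09
F = 3.54372e-09 N = 3.5437 nN

3.5437


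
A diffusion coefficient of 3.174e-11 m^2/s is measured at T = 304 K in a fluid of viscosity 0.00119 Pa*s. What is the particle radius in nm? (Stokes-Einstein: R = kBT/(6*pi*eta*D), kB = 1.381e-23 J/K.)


Stokes-Einstein: R = kB*T / (6*pi*eta*D)
R = 1.381e-23 * 304 / (6 * pi * 0.00119 * 3.174e-11)
R = 5.89674e-09 m = 5.9 nm

5.9


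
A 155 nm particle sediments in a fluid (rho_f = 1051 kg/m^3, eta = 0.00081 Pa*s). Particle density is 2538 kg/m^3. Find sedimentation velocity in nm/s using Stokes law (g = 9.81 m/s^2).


Radius R = 155/2 nm = 7.75e-08 m
Density difference = 2538 - 1051 = 1487 kg/m^3
v = 2 * R^2 * (rho_p - rho_f) * g / (9 * eta)
v = 2 * (7.75e-08)^2 * 1487 * 9.81 / (9 * 0.00081)
v = 2.40373e-08 m/s = 24.0373 nm/s

24.0373


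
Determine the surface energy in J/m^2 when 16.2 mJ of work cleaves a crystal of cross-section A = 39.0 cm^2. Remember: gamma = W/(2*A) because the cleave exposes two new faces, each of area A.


Convert: A = 39.0 cm^2 = 0.0039 m^2, W = 16.2 mJ = 0.0162 J
Cleaving exposes two faces of area A, so total new surface = 2*A and gamma = W / (2*A)
gamma = 0.0162 / (2 * 0.0039)
gamma = 2.077 J/m^2

2.077


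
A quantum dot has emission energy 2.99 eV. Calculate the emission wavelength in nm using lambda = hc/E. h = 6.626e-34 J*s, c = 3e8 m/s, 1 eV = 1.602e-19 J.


Convert energy: E = 2.99 eV = 2.99 * 1.602e-19 = 4.78998e-19 J
lambda = h*c / E = 6.626e-34 * 3e8 / 4.78998e-19
lambda = 4.14991e-07 m = 415.0 nm

415.0


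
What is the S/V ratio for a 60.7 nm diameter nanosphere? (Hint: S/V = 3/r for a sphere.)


Radius r = 60.7/2 = 30.35 nm
S/V = 3 / r = 3 / 30.35
S/V = 0.0988 nm^-1

0.0988


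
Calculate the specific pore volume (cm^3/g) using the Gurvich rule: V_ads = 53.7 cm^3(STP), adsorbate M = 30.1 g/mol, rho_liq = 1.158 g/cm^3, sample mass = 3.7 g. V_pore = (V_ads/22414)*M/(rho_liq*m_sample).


Moles adsorbed n = V_ads / 22414 = 53.7 / 22414 = 2.395824e-03 mol
Liquid volume V_liq = n * M / rho_liq = 2.395824e-03 * 30.1 / 1.158 = 0.06227 cm^3
Specific pore volume V_pore = V_liq / m_sample = 0.06227 / 3.7
V_pore = 0.0168 cm^3/g

0.0168


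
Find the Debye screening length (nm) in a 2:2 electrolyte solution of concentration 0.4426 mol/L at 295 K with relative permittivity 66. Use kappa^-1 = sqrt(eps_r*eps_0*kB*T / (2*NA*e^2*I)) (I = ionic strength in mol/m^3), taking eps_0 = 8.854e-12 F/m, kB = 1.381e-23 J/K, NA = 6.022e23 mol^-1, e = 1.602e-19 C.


Ionic strength I = 0.4426 * 2^2 * 1000 = 1770.4 mol/m^3
kappa^-1 = sqrt(66 * 8.854e-12 * 1.381e-23 * 295 / (2 * 6.022e23 * (1.602e-19)^2 * 1770.4))
kappa^-1 = 0.209 nm

0.209


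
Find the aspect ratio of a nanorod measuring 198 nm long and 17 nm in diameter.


Aspect ratio AR = length / diameter
AR = 198 / 17
AR = 11.65

11.65


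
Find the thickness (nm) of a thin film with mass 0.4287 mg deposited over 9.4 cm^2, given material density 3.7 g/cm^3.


Convert: m = 0.4287 mg = 4.2870e-07 kg, A = 9.4 cm^2 = 9.4000e-04 m^2, rho = 3.7 g/cm^3 = 3700 kg/m^3
t = m / (A * rho)
t = 4.2870e-07 / (9.4000e-04 * 3700)
t = 1.2326e-07 m = 123.3 nm

123.3


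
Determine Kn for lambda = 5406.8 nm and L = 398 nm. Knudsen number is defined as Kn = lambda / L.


Knudsen number Kn = lambda / L
Kn = 5406.8 / 398
Kn = 13.5849

13.5849


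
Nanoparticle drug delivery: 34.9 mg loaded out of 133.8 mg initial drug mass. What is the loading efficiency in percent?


Drug loading efficiency = (drug loaded / drug initial) * 100
DLE = 34.9 / 133.8 * 100
DLE = 0.2608 * 100
DLE = 26.08%

26.08
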